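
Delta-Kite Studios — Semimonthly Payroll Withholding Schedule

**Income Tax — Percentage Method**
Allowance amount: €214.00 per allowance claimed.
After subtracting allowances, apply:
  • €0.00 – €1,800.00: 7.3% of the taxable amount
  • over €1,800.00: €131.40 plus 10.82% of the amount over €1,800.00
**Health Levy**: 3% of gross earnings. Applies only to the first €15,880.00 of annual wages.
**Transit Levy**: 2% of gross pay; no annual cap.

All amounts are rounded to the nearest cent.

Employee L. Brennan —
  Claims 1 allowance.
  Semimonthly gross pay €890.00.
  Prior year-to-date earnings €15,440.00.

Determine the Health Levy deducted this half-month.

Health Levy: cap €15,880.00 − YTD €15,440.00 = €440.00 subject; 3% × €440.00 = €13.20

€13.20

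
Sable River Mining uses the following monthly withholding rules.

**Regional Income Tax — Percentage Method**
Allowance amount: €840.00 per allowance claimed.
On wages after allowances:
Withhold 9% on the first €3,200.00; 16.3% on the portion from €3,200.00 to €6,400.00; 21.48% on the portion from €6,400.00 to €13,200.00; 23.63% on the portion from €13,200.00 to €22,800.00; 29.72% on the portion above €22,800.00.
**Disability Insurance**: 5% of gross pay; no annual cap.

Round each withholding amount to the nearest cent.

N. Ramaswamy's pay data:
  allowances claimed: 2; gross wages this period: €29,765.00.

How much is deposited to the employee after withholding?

€22,167.33

Regional Income Tax: taxable = €29,765.00 − 2×€840.00 = €28,085.00
  €4,538.72 + 29.72% × (€28,085.00 − €22,800.00) = €4,538.72 + 29.72% × €5,285.00 = €6,109.42
Disability Insurance: 5% × €29,765.00 = €1,488.25
Total withheld: €6,109.42 + €1,488.25 = €7,597.67
Net pay: €29,765.00 − €7,597.67 = €22,167.33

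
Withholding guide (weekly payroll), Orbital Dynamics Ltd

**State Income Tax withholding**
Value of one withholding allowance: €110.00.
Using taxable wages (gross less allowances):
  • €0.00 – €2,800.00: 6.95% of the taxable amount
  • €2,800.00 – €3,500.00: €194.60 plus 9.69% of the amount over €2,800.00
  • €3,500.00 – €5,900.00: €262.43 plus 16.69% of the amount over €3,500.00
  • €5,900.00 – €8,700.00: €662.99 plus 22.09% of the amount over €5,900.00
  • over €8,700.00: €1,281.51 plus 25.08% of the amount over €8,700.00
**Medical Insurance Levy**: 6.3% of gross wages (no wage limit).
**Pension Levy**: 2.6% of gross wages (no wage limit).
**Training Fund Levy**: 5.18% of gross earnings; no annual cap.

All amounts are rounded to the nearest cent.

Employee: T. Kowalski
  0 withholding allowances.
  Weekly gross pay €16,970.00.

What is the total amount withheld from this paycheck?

State Income Tax: taxable = €16,970.00
  €1,281.51 + 25.08% × (€16,970.00 − €8,700.00) = €1,281.51 + 25.08% × €8,270.00 = €3,355.63
Medical Insurance Levy: 6.3% × €16,970.00 = €1,069.11
Pension Levy: 2.6% × €16,970.00 = €441.22
Training Fund Levy: 5.18% × €16,970.00 = €879.05
Total: €3,355.63 + €1,069.11 + €441.22 + €879.05 = €5,745.01

€5,745.01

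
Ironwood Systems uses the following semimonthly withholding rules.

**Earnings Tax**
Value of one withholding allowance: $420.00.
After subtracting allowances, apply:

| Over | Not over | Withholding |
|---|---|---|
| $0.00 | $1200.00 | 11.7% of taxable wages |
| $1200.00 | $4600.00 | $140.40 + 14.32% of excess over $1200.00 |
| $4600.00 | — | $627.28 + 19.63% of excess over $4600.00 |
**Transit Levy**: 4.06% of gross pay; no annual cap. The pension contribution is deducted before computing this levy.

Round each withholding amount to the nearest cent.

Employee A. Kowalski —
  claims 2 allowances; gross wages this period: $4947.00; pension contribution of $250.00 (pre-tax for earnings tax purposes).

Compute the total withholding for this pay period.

$711.58

Earnings Tax: taxable = $4947.00 − $250.00 − 2×$420.00 = $3857.00
  $140.40 + 14.32% × ($3857.00 − $1200.00) = $140.40 + 14.32% × $2657.00 = $520.88
Transit Levy: 4.06% × $4697.00 = $190.70
Total: $520.88 + $190.70 = $711.58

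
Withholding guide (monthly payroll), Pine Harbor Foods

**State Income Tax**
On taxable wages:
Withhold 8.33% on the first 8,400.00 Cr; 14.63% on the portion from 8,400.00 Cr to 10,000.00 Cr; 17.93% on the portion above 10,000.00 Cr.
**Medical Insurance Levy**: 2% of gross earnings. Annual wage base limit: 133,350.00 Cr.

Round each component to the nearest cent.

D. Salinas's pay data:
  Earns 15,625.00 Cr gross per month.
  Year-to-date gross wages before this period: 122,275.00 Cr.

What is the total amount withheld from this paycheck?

2,163.86 Cr

State Income Tax: taxable = 15,625.00 Cr
  933.80 Cr + 17.93% × (15,625.00 Cr − 10,000.00 Cr) = 933.80 Cr + 17.93% × 5,625.00 Cr = 1,942.36 Cr
Medical Insurance Levy: cap 133,350.00 Cr − YTD 122,275.00 Cr = 11,075.00 Cr subject; 2% × 11,075.00 Cr = 221.50 Cr
Total: 1,942.36 Cr + 221.50 Cr = 2,163.86 Cr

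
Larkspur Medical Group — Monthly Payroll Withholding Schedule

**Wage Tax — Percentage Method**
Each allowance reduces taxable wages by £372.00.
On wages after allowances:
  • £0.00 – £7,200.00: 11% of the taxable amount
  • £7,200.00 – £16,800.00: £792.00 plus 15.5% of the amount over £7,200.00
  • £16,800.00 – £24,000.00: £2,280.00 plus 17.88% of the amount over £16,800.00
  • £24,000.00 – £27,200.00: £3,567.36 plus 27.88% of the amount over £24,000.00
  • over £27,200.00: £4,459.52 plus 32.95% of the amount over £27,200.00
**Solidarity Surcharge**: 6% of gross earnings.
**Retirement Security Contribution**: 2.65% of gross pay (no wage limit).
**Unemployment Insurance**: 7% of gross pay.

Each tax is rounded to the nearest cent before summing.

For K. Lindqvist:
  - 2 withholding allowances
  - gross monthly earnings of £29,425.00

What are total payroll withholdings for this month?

£9,552.52

Wage Tax: taxable = £29,425.00 − 2×£372.00 = £28,681.00
  £4,459.52 + 32.95% × (£28,681.00 − £27,200.00) = £4,459.52 + 32.95% × £1,481.00 = £4,947.51
Solidarity Surcharge: 6% × £29,425.00 = £1,765.50
Retirement Security Contribution: 2.65% × £29,425.00 = £779.76
Unemployment Insurance: 7% × £29,425.00 = £2,059.75
Total: £4,947.51 + £1,765.50 + £779.76 + £2,059.75 = £9,552.52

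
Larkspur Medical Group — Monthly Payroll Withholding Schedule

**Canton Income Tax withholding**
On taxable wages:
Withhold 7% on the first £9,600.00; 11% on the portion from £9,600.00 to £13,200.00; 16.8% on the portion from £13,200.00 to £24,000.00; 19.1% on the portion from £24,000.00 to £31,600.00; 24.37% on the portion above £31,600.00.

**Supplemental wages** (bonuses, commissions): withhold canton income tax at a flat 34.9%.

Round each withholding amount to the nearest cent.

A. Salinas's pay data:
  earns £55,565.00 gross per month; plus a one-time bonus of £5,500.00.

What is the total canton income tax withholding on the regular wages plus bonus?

Canton Income Tax: taxable = £55,565.00
  £4,334.00 + 24.37% × (£55,565.00 − £31,600.00) = £4,334.00 + 24.37% × £23,965.00 = £10,174.27
Supplemental (34.9% flat on bonus): 34.9% × £5,500.00 = £1,919.50
Total canton income tax: £10,174.27 + £1,919.50 = £12,093.77

£12,093.77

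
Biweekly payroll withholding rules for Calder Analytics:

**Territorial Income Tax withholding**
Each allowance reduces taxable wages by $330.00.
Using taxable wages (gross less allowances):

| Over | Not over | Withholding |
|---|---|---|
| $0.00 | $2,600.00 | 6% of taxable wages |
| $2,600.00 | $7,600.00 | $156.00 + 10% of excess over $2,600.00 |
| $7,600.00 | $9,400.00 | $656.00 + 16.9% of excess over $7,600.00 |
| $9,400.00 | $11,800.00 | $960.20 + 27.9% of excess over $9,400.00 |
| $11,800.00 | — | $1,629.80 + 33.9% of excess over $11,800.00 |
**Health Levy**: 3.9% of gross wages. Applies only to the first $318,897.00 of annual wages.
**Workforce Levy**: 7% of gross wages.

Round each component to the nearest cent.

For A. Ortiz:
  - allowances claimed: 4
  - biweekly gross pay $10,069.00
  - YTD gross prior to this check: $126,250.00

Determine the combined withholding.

$1,947.70

Territorial Income Tax: taxable = $10,069.00 − 4×$330.00 = $8,749.00
  $656.00 + 16.9% × ($8,749.00 − $7,600.00) = $656.00 + 16.9% × $1,149.00 = $850.18
Health Levy: 3.9% × $10,069.00 = $392.69
Workforce Levy: 7% × $10,069.00 = $704.83
Total: $850.18 + $392.69 + $704.83 = $1,947.70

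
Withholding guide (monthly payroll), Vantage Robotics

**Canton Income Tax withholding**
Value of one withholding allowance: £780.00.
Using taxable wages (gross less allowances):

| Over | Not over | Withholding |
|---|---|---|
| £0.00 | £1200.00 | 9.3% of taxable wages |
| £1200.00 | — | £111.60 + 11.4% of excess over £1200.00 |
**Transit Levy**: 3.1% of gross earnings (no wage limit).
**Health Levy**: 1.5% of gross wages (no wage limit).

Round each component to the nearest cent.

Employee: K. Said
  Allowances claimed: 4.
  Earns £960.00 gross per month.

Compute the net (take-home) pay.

Canton Income Tax: taxable = £960.00 − 4×£780.00 = £-2160.00
  Taxable ≤ 0 → £0.00
Transit Levy: 3.1% × £960.00 = £29.76
Health Levy: 1.5% × £960.00 = £14.40
Total withheld: £0.00 + £29.76 + £14.40 = £44.16
Net pay: £960.00 − £44.16 = £915.84

£915.84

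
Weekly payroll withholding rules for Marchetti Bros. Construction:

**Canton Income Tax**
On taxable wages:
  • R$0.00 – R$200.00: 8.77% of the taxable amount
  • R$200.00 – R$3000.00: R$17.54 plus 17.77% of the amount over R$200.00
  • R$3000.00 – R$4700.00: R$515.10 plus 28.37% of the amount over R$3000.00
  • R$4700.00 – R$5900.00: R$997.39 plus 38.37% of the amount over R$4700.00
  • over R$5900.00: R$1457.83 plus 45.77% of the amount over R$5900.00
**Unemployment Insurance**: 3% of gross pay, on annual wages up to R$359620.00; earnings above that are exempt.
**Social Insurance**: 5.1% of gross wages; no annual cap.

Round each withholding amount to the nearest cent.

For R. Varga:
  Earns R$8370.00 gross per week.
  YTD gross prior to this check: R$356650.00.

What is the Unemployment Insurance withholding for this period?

R$89.10

Unemployment Insurance: cap R$359620.00 − YTD R$356650.00 = R$2970.00 subject; 3% × R$2970.00 = R$89.10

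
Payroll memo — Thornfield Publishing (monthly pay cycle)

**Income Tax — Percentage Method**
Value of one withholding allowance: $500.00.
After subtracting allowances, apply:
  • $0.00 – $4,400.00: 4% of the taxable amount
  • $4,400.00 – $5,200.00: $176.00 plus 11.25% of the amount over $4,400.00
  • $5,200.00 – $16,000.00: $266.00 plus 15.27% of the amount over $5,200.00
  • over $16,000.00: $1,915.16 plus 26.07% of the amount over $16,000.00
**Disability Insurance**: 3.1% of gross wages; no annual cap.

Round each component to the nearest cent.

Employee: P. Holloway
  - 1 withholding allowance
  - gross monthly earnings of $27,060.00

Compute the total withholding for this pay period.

Income Tax: taxable = $27,060.00 − 1×$500.00 = $26,560.00
  $1,915.16 + 26.07% × ($26,560.00 − $16,000.00) = $1,915.16 + 26.07% × $10,560.00 = $4,668.15
Disability Insurance: 3.1% × $27,060.00 = $838.86
Total: $4,668.15 + $838.86 = $5,507.01

$5,507.01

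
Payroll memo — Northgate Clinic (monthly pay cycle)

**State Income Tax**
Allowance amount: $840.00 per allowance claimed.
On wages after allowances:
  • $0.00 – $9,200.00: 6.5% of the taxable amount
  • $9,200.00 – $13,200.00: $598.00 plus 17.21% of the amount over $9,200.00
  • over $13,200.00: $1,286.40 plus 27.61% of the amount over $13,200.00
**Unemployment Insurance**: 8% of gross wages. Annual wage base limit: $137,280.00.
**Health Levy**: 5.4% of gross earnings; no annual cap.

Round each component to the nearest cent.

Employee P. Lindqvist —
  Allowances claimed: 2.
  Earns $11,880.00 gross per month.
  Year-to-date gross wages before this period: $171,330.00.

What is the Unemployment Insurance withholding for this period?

Unemployment Insurance: YTD $171,330.00 ≥ cap $137,280.00 → $0.00

$0.00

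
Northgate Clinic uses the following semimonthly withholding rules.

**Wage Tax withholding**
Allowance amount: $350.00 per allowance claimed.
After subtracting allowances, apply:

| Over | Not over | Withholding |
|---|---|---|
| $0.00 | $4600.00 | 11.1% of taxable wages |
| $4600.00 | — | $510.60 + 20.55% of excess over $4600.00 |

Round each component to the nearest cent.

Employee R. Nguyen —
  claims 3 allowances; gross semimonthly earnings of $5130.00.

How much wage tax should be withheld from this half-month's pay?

$452.88

Wage Tax: taxable = $5130.00 − 3×$350.00 = $4080.00
  11.1% × $4080.00 = $452.88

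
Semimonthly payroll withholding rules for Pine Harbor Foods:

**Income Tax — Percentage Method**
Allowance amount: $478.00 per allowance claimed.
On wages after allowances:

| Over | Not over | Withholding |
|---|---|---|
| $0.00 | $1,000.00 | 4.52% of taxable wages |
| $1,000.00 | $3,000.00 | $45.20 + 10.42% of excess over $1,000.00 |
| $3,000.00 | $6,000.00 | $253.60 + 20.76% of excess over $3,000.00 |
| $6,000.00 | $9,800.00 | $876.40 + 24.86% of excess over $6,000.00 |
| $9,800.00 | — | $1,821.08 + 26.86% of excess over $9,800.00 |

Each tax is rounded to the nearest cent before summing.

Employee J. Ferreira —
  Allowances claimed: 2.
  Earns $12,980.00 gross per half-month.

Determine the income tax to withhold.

Income Tax: taxable = $12,980.00 − 2×$478.00 = $12,024.00
  $1,821.08 + 26.86% × ($12,024.00 − $9,800.00) = $1,821.08 + 26.86% × $2,224.00 = $2,418.45

$2,418.45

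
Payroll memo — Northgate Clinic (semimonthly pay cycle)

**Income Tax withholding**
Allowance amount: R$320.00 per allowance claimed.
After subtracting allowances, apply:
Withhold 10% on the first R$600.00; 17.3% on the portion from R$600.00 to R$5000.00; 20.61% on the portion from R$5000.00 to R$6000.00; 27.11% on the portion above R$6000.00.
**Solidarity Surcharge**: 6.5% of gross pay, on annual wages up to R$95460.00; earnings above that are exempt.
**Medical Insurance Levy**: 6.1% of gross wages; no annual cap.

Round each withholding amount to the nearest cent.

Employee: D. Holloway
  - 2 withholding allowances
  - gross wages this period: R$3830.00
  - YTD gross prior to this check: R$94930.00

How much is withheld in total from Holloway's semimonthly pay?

R$776.15

Income Tax: taxable = R$3830.00 − 2×R$320.00 = R$3190.00
  R$60.00 + 17.3% × (R$3190.00 − R$600.00) = R$60.00 + 17.3% × R$2590.00 = R$508.07
Solidarity Surcharge: cap R$95460.00 − YTD R$94930.00 = R$530.00 subject; 6.5% × R$530.00 = R$34.45
Medical Insurance Levy: 6.1% × R$3830.00 = R$233.63
Total: R$508.07 + R$34.45 + R$233.63 = R$776.15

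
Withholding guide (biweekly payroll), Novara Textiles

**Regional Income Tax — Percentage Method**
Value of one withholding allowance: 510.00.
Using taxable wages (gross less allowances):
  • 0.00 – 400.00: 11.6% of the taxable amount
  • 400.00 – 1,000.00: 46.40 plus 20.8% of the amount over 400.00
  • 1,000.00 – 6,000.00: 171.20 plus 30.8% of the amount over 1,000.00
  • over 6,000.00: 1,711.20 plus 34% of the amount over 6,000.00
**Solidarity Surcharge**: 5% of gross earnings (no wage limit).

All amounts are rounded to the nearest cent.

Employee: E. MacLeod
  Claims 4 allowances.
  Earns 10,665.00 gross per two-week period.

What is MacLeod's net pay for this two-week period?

7,528.05

Regional Income Tax: taxable = 10,665.00 − 4×510.00 = 8,625.00
  1,711.20 + 34% × (8,625.00 − 6,000.00) = 1,711.20 + 34% × 2,625.00 = 2,603.70
Solidarity Surcharge: 5% × 10,665.00 = 533.25
Total withheld: 2,603.70 + 533.25 = 3,136.95
Net pay: 10,665.00 − 3,136.95 = 7,528.05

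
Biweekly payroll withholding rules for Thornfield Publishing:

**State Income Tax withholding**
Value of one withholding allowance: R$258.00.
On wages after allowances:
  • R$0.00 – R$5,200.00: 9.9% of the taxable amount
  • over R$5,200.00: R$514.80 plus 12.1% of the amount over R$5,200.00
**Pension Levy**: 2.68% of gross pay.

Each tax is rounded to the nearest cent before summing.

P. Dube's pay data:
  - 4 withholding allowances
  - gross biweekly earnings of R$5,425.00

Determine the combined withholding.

R$580.30

State Income Tax: taxable = R$5,425.00 − 4×R$258.00 = R$4,393.00
  9.9% × R$4,393.00 = R$434.91
Pension Levy: 2.68% × R$5,425.00 = R$145.39
Total: R$434.91 + R$145.39 = R$580.30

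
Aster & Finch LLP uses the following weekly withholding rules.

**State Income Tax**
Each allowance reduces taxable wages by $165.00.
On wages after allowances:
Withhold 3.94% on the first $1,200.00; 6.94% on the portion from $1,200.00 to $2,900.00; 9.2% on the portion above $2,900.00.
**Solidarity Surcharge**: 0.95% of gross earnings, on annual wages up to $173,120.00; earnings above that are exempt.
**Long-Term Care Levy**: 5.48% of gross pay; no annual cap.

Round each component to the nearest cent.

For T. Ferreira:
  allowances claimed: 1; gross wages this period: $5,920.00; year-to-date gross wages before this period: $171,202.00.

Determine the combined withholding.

$770.56

State Income Tax: taxable = $5,920.00 − 1×$165.00 = $5,755.00
  $165.26 + 9.2% × ($5,755.00 − $2,900.00) = $165.26 + 9.2% × $2,855.00 = $427.92
Solidarity Surcharge: cap $173,120.00 − YTD $171,202.00 = $1,918.00 subject; 0.95% × $1,918.00 = $18.22
Long-Term Care Levy: 5.48% × $5,920.00 = $324.42
Total: $427.92 + $18.22 + $324.42 = $770.56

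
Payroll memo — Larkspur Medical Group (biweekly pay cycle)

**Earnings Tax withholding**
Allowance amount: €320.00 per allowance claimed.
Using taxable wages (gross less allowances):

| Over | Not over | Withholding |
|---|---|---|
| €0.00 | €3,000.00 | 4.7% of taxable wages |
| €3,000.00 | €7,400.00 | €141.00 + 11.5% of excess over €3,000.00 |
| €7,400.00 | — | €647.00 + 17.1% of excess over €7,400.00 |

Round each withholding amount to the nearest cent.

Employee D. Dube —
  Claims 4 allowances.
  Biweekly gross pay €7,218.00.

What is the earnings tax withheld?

Earnings Tax: taxable = €7,218.00 − 4×€320.00 = €5,938.00
  €141.00 + 11.5% × (€5,938.00 − €3,000.00) = €141.00 + 11.5% × €2,938.00 = €478.87

€478.87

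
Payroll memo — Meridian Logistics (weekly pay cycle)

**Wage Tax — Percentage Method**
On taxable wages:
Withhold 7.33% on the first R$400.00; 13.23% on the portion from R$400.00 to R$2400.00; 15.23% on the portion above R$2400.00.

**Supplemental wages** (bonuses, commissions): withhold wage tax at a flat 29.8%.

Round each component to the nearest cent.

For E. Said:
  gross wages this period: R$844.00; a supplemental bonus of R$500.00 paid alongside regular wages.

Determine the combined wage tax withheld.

Wage Tax: taxable = R$844.00
  R$29.32 + 13.23% × (R$844.00 − R$400.00) = R$29.32 + 13.23% × R$444.00 = R$88.06
Supplemental (29.8% flat on bonus): 29.8% × R$500.00 = R$149.00
Total wage tax: R$88.06 + R$149.00 = R$237.06

R$237.06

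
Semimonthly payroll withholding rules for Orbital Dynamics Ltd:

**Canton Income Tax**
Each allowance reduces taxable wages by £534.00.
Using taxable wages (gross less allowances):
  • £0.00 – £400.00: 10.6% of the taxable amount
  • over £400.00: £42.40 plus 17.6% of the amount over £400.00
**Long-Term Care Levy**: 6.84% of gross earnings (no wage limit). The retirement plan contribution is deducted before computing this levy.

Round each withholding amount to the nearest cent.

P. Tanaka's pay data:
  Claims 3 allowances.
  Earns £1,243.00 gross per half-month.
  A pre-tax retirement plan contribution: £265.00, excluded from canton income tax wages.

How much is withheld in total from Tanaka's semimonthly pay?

£66.90

Canton Income Tax: taxable = £1,243.00 − £265.00 − 3×£534.00 = £-624.00
  Taxable ≤ 0 → £0.00
Long-Term Care Levy: 6.84% × £978.00 = £66.90
Total: £0.00 + £66.90 = £66.90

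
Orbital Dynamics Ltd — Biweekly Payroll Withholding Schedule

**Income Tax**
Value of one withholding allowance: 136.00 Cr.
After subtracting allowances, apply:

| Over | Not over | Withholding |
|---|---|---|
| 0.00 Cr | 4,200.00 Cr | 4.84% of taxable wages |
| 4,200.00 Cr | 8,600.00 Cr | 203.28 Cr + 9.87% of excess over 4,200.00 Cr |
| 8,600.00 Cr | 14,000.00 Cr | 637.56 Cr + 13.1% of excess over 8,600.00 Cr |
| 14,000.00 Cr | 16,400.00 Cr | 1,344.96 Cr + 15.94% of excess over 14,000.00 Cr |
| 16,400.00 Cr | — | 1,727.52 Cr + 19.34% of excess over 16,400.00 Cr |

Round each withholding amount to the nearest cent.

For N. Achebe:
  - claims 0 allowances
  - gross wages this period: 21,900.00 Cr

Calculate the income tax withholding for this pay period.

2,791.22 Cr

Income Tax: taxable = 21,900.00 Cr
  1,727.52 Cr + 19.34% × (21,900.00 Cr − 16,400.00 Cr) = 1,727.52 Cr + 19.34% × 5,500.00 Cr = 2,791.22 Cr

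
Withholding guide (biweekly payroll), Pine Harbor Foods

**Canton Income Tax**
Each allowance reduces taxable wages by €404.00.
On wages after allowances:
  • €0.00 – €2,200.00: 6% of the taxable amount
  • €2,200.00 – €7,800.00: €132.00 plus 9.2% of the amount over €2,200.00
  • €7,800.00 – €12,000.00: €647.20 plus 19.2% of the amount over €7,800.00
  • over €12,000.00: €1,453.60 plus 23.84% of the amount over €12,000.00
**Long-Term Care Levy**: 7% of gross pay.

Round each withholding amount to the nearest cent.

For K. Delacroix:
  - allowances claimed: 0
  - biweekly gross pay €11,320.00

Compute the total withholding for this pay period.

€2,115.44

Canton Income Tax: taxable = €11,320.00
  €647.20 + 19.2% × (€11,320.00 − €7,800.00) = €647.20 + 19.2% × €3,520.00 = €1,323.04
Long-Term Care Levy: 7% × €11,320.00 = €792.40
Total: €1,323.04 + €792.40 = €2,115.44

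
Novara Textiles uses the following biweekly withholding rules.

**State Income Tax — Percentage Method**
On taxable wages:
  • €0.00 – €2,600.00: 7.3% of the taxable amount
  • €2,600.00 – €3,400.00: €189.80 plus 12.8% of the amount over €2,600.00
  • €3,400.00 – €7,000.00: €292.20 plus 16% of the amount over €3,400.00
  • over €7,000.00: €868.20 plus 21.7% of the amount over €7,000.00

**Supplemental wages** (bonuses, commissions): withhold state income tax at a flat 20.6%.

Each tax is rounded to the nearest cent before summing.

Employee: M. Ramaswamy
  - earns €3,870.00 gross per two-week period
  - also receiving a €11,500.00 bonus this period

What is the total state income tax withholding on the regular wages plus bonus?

€2,736.40

State Income Tax: taxable = €3,870.00
  €292.20 + 16% × (€3,870.00 − €3,400.00) = €292.20 + 16% × €470.00 = €367.40
Supplemental (20.6% flat on bonus): 20.6% × €11,500.00 = €2,369.00
Total state income tax: €367.40 + €2,369.00 = €2,736.40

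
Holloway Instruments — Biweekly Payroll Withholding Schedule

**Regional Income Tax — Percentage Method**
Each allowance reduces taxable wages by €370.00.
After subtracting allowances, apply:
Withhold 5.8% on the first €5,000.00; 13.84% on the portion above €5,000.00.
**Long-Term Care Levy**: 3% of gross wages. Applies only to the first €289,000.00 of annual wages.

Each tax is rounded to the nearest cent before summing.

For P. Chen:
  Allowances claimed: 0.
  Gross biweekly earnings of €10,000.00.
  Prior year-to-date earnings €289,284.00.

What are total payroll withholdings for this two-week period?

Regional Income Tax: taxable = €10,000.00
  €290.00 + 13.84% × (€10,000.00 − €5,000.00) = €290.00 + 13.84% × €5,000.00 = €982.00
Long-Term Care Levy: YTD €289,284.00 ≥ cap €289,000.00 → €0.00
Total: €982.00 + €0.00 = €982.00

€982.00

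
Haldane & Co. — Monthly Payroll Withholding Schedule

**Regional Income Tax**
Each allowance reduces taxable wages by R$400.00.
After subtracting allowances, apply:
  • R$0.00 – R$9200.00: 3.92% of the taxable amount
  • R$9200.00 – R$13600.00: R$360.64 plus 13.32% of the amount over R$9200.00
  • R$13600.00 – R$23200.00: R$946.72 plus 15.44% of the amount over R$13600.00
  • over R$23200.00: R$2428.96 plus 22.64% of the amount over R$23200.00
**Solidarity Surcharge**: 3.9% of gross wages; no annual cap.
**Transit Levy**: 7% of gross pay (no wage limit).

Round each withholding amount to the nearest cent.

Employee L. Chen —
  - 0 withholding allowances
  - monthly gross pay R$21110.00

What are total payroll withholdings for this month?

Regional Income Tax: taxable = R$21110.00
  R$946.72 + 15.44% × (R$21110.00 − R$13600.00) = R$946.72 + 15.44% × R$7510.00 = R$2106.26
Solidarity Surcharge: 3.9% × R$21110.00 = R$823.29
Transit Levy: 7% × R$21110.00 = R$1477.70
Total: R$2106.26 + R$823.29 + R$1477.70 = R$4407.25

R$4407.25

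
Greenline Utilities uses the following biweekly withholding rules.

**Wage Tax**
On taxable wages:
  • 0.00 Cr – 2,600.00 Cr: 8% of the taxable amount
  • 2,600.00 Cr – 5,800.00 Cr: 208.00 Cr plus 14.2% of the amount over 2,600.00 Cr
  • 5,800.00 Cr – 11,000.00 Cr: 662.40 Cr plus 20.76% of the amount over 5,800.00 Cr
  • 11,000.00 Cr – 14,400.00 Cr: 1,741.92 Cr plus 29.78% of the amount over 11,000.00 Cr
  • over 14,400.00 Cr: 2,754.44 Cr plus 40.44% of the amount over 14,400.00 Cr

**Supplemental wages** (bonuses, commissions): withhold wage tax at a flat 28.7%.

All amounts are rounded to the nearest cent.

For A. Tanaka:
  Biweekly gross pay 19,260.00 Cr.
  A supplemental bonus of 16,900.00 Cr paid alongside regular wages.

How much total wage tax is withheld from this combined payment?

9,570.12 Cr

Wage Tax: taxable = 19,260.00 Cr
  2,754.44 Cr + 40.44% × (19,260.00 Cr − 14,400.00 Cr) = 2,754.44 Cr + 40.44% × 4,860.00 Cr = 4,719.82 Cr
Supplemental (28.7% flat on bonus): 28.7% × 16,900.00 Cr = 4,850.30 Cr
Total wage tax: 4,719.82 Cr + 4,850.30 Cr = 9,570.12 Cr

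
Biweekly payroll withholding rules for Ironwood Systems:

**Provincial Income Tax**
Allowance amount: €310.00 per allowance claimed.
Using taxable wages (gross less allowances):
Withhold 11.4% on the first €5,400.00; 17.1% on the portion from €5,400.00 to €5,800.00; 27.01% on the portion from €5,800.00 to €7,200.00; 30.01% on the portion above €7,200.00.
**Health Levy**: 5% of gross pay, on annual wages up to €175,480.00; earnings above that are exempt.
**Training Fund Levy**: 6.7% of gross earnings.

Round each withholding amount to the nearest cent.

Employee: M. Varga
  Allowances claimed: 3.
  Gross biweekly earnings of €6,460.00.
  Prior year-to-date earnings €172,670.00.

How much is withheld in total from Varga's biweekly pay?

Provincial Income Tax: taxable = €6,460.00 − 3×€310.00 = €5,530.00
  €615.60 + 17.1% × (€5,530.00 − €5,400.00) = €615.60 + 17.1% × €130.00 = €637.83
Health Levy: cap €175,480.00 − YTD €172,670.00 = €2,810.00 subject; 5% × €2,810.00 = €140.50
Training Fund Levy: 6.7% × €6,460.00 = €432.82
Total: €637.83 + €140.50 + €432.82 = €1,211.15

€1,211.15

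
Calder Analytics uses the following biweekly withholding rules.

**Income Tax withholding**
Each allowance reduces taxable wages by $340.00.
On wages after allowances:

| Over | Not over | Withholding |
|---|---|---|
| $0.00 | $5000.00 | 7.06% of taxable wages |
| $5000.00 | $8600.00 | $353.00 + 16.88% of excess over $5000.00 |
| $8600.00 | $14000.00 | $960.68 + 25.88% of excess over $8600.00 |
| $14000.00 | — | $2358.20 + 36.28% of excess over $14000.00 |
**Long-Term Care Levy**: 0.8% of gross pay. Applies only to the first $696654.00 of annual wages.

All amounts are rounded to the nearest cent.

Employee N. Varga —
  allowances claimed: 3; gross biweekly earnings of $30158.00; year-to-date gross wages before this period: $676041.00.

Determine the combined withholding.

Income Tax: taxable = $30158.00 − 3×$340.00 = $29138.00
  $2358.20 + 36.28% × ($29138.00 − $14000.00) = $2358.20 + 36.28% × $15138.00 = $7850.27
Long-Term Care Levy: cap $696654.00 − YTD $676041.00 = $20613.00 subject; 0.8% × $20613.00 = $164.90
Total: $7850.27 + $164.90 = $8015.17

$8015.17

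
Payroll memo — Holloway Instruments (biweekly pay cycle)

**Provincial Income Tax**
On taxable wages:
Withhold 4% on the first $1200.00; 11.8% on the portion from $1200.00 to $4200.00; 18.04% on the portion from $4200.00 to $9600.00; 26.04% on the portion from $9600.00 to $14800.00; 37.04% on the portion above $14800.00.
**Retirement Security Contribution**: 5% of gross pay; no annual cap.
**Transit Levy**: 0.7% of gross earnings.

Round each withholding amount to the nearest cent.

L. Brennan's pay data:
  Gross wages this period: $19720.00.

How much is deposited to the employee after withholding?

Provincial Income Tax: taxable = $19720.00
  $2730.24 + 37.04% × ($19720.00 − $14800.00) = $2730.24 + 37.04% × $4920.00 = $4552.61
Retirement Security Contribution: 5% × $19720.00 = $986.00
Transit Levy: 0.7% × $19720.00 = $138.04
Total withheld: $4552.61 + $986.00 + $138.04 = $5676.65
Net pay: $19720.00 − $5676.65 = $14043.35

$14043.35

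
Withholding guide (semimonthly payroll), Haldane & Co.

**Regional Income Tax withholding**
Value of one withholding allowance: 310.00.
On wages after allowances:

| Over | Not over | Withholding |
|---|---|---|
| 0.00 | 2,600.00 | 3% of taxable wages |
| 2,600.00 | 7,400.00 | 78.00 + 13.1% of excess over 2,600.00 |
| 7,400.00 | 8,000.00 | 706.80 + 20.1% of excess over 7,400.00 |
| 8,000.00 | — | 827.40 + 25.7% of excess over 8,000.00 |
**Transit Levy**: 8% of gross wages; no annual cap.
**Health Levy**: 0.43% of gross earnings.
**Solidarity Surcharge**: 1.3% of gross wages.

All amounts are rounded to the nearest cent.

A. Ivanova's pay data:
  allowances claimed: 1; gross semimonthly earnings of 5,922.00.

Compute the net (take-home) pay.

Regional Income Tax: taxable = 5,922.00 − 1×310.00 = 5,612.00
  78.00 + 13.1% × (5,612.00 − 2,600.00) = 78.00 + 13.1% × 3,012.00 = 472.57
Transit Levy: 8% × 5,922.00 = 473.76
Health Levy: 0.43% × 5,922.00 = 25.46
Solidarity Surcharge: 1.3% × 5,922.00 = 76.99
Total withheld: 472.57 + 473.76 + 25.46 + 76.99 = 1,048.78
Net pay: 5,922.00 − 1,048.78 = 4,873.22

4,873.22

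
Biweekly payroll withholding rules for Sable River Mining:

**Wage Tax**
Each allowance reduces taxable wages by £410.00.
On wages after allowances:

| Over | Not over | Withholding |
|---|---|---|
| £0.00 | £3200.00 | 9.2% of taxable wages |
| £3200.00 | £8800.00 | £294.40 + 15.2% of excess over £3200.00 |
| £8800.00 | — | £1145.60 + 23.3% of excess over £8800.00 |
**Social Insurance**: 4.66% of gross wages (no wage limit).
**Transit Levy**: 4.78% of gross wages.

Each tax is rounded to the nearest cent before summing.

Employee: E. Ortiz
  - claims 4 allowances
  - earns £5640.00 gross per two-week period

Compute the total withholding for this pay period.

Wage Tax: taxable = £5640.00 − 4×£410.00 = £4000.00
  £294.40 + 15.2% × (£4000.00 − £3200.00) = £294.40 + 15.2% × £800.00 = £416.00
Social Insurance: 4.66% × £5640.00 = £262.82
Transit Levy: 4.78% × £5640.00 = £269.59
Total: £416.00 + £262.82 + £269.59 = £948.41

£948.41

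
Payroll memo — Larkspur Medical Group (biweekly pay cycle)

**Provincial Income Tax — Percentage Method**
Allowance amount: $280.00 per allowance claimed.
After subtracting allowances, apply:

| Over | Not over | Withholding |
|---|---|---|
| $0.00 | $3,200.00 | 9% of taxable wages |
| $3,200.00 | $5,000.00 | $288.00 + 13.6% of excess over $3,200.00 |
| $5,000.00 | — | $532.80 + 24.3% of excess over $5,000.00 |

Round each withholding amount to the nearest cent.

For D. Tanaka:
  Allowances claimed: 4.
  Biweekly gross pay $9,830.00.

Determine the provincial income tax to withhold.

Provincial Income Tax: taxable = $9,830.00 − 4×$280.00 = $8,710.00
  $532.80 + 24.3% × ($8,710.00 − $5,000.00) = $532.80 + 24.3% × $3,710.00 = $1,434.33

$1,434.33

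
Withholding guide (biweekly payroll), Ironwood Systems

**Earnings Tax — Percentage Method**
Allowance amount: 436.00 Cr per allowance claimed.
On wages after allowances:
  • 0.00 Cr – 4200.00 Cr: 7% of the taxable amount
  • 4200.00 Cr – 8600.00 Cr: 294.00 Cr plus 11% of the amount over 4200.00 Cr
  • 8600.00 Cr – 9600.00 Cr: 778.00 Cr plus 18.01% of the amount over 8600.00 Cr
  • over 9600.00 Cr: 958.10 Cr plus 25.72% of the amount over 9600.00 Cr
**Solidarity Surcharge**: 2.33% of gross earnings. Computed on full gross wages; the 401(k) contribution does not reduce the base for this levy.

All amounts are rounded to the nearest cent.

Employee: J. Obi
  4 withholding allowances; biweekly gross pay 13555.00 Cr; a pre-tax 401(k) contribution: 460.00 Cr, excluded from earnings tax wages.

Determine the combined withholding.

1724.29 Cr

Earnings Tax: taxable = 13555.00 Cr − 460.00 Cr − 4×436.00 Cr = 11351.00 Cr
  958.10 Cr + 25.72% × (11351.00 Cr − 9600.00 Cr) = 958.10 Cr + 25.72% × 1751.00 Cr = 1408.46 Cr
Solidarity Surcharge: 2.33% × 13555.00 Cr = 315.83 Cr
Total: 1408.46 Cr + 315.83 Cr = 1724.29 Cr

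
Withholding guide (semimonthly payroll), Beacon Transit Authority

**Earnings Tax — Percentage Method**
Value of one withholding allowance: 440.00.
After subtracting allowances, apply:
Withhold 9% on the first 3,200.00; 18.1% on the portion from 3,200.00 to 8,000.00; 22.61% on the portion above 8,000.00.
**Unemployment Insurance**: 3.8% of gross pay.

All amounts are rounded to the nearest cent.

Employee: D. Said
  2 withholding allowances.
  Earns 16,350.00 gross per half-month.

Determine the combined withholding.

3,467.07

Earnings Tax: taxable = 16,350.00 − 2×440.00 = 15,470.00
  1,156.80 + 22.61% × (15,470.00 − 8,000.00) = 1,156.80 + 22.61% × 7,470.00 = 2,845.77
Unemployment Insurance: 3.8% × 16,350.00 = 621.30
Total: 2,845.77 + 621.30 = 3,467.07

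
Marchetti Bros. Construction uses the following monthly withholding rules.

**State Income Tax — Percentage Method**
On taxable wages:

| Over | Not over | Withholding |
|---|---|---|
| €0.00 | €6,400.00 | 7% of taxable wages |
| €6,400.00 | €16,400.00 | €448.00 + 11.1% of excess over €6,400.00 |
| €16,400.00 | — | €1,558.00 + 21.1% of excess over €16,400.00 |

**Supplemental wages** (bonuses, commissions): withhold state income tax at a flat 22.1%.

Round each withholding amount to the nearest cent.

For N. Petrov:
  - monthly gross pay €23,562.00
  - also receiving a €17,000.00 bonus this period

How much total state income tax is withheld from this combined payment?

State Income Tax: taxable = €23,562.00
  €1,558.00 + 21.1% × (€23,562.00 − €16,400.00) = €1,558.00 + 21.1% × €7,162.00 = €3,069.18
Supplemental (22.1% flat on bonus): 22.1% × €17,000.00 = €3,757.00
Total state income tax: €3,069.18 + €3,757.00 = €6,826.18

€6,826.18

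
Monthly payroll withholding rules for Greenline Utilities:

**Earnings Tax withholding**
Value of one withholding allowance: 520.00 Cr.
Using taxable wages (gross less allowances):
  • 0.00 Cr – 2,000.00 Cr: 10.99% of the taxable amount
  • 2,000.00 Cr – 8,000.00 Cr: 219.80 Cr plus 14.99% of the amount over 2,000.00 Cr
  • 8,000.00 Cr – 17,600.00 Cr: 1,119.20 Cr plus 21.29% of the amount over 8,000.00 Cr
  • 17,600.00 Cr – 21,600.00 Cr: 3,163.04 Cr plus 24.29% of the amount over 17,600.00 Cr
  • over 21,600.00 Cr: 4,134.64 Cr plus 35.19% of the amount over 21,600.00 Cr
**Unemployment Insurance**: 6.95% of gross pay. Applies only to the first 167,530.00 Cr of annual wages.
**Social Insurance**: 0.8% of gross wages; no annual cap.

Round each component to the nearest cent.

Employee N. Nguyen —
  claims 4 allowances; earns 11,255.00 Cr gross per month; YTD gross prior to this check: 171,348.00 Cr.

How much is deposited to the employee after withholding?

9,795.60 Cr

Earnings Tax: taxable = 11,255.00 Cr − 4×520.00 Cr = 9,175.00 Cr
  1,119.20 Cr + 21.29% × (9,175.00 Cr − 8,000.00 Cr) = 1,119.20 Cr + 21.29% × 1,175.00 Cr = 1,369.36 Cr
Unemployment Insurance: YTD 171,348.00 Cr ≥ cap 167,530.00 Cr → 0.00 Cr
Social Insurance: 0.8% × 11,255.00 Cr = 90.04 Cr
Total withheld: 1,369.36 Cr + 0.00 Cr + 90.04 Cr = 1,459.40 Cr
Net pay: 11,255.00 Cr − 1,459.40 Cr = 9,795.60 Cr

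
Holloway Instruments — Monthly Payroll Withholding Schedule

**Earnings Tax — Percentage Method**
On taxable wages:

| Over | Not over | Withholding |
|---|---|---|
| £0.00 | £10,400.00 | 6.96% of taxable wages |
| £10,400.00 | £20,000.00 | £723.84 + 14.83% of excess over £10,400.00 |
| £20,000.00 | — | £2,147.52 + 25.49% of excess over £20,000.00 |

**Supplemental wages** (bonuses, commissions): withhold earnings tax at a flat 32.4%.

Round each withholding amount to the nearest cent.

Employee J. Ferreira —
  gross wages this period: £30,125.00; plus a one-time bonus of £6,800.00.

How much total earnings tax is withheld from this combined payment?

Earnings Tax: taxable = £30,125.00
  £2,147.52 + 25.49% × (£30,125.00 − £20,000.00) = £2,147.52 + 25.49% × £10,125.00 = £4,728.38
Supplemental (32.4% flat on bonus): 32.4% × £6,800.00 = £2,203.20
Total earnings tax: £4,728.38 + £2,203.20 = £6,931.58

£6,931.58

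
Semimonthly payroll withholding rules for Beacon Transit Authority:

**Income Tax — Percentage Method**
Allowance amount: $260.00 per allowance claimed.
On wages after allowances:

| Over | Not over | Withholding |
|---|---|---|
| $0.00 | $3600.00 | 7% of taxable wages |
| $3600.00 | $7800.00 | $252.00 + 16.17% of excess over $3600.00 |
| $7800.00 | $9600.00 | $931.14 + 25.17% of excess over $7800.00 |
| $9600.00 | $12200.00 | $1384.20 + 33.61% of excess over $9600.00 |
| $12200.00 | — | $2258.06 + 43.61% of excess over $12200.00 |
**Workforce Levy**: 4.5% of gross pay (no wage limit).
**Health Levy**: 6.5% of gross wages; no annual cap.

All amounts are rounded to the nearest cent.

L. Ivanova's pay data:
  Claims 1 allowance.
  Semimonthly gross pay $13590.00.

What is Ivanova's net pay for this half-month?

Income Tax: taxable = $13590.00 − 1×$260.00 = $13330.00
  $2258.06 + 43.61% × ($13330.00 − $12200.00) = $2258.06 + 43.61% × $1130.00 = $2750.85
Workforce Levy: 4.5% × $13590.00 = $611.55
Health Levy: 6.5% × $13590.00 = $883.35
Total withheld: $2750.85 + $611.55 + $883.35 = $4245.75
Net pay: $13590.00 − $4245.75 = $9344.25

$9344.25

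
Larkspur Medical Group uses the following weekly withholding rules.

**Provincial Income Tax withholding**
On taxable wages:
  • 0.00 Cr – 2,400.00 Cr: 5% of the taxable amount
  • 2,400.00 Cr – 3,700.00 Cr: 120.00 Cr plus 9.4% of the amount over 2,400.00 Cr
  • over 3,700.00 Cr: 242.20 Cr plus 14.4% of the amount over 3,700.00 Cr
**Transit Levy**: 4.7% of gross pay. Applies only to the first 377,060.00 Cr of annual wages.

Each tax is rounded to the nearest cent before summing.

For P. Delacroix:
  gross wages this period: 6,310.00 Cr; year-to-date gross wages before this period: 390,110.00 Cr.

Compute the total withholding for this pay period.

618.04 Cr

Provincial Income Tax: taxable = 6,310.00 Cr
  242.20 Cr + 14.4% × (6,310.00 Cr − 3,700.00 Cr) = 242.20 Cr + 14.4% × 2,610.00 Cr = 618.04 Cr
Transit Levy: YTD 390,110.00 Cr ≥ cap 377,060.00 Cr → 0.00 Cr
Total: 618.04 Cr + 0.00 Cr = 618.04 Cr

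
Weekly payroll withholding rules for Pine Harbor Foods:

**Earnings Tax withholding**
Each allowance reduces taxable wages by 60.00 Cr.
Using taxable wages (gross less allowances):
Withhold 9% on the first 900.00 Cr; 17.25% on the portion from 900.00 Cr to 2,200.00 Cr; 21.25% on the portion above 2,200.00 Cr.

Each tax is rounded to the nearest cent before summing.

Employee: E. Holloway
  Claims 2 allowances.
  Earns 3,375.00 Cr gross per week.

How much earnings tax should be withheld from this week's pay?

529.44 Cr

Earnings Tax: taxable = 3,375.00 Cr − 2×60.00 Cr = 3,255.00 Cr
  305.25 Cr + 21.25% × (3,255.00 Cr − 2,200.00 Cr) = 305.25 Cr + 21.25% × 1,055.00 Cr = 529.44 Cr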